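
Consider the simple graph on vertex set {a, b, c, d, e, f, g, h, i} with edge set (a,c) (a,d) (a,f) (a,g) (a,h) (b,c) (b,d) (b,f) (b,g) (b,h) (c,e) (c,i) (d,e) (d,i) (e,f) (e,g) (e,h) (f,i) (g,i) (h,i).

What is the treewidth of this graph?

A width-4 tree decomposition is:
Bags: B1 = {a, b, e, f, i}  B2 = {a, b, e, h, i}  B3 = {a, b, c, e, i}  B4 = {a, b, d, e, i}  B5 = {a, b, e, g, i}
Tree: B1–B2, B2–B3, B3–B4, B4–B5
Each bag holds 5 vertices, so the decomposition has width 4, which upper-bounds the treewidth. For the lower bound: the 5 vertex sets {f,i}, {b,h}, {c,e}, {a}, {d} are disjoint, each induces a connected subgraph, and every pair is joined by at least one edge of G. Contracting each set to a single vertex therefore yields K_{5} as a minor, and since treewidth is minor-monotone, tw(G) ≥ tw(K_{5}) = 4. Hence tw(G) = 4 exactly.

4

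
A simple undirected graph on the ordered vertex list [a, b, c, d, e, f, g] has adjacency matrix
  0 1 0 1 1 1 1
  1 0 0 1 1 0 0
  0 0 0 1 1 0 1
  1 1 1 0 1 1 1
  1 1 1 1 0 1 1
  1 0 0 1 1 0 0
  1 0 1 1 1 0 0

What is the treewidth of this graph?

A width-3 tree decomposition is:
Bags: B1 = {a, d, e, g}  B2 = {a, d, e, f}  B3 = {c, d, e, g}  B4 = {a, b, d, e}
Tree: B1–B2, B1–B3, B2–B4
Each bag holds 4 vertices, so the decomposition has width 3, which upper-bounds the treewidth. Conversely, {c, d, e, g} is a clique of size 4, and the vertices of any clique must share a bag in every tree decomposition; so some bag has ≥ 4 vertices and tw(G) ≥ 3. Therefore the treewidth is 3.

3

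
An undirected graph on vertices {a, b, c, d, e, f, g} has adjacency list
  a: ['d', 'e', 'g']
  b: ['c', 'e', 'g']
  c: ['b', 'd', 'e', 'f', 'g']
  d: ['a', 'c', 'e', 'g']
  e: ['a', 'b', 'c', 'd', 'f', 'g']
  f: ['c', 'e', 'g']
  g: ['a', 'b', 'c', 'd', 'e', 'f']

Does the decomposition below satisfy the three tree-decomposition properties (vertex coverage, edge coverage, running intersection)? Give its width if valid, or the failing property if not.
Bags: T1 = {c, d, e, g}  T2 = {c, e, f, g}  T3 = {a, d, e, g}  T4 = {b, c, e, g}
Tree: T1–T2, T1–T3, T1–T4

Yes; width 3.

Vertex coverage: the bags together contain {a, b, c, d, e, f, g}, the full vertex set. Edge coverage: each edge of G has both endpoints in at least one bag. Running intersection: for every vertex, the bags containing it form a connected subtree. All three properties hold, so this is a valid tree decomposition of width max|bag| − 1 = 3, and hence tw(G) ≤ 3.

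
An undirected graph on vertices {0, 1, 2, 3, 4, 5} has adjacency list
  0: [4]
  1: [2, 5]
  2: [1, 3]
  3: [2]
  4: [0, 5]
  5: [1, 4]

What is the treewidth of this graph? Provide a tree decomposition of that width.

The largest bag has 2 vertices, giving width 1; this decomposition certifies tw(G) ≤ 1. G has an edge, so its treewidth is at least 1. Combining the bounds, tw(G) = 1.

Treewidth 1.
One such decomposition:
Bags: B1 = {0, 4}  B2 = {4, 5}  B3 = {1, 5}  B4 = {1, 2}  B5 = {2, 3}
Tree: B1–B2, B2–B3, B3–B4, B4–B5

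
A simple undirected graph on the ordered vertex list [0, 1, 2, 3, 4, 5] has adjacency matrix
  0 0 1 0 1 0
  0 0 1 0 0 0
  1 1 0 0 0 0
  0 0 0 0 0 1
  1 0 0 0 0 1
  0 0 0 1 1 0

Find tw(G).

A width-1 tree decomposition is:
Bags: B1 = {0, 4}  B2 = {0, 2}  B3 = {4, 5}  B4 = {1, 2}  B5 = {3, 5}
Tree: B1–B2, B1–B3, B2–B4, B3–B5
Every bag has size at most 2, so the width is 2 − 1 = 1 and tw(G) ≤ 1. G has an edge, so its treewidth is at least 1. Hence tw(G) = 1 exactly.

1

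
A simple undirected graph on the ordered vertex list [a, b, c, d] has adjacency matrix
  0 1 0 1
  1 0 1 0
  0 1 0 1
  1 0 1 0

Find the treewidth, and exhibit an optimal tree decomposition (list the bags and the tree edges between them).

Treewidth 2.
One optimal decomposition is:
Bags: B1 = {a, b, c}  B2 = {a, c, d}
Tree: B1–B2

Each bag holds 3 vertices, so the decomposition has width 2, which upper-bounds the treewidth. For the lower bound, G contains the cycle c–b–a–d–c, so G is not a forest; only forests have treewidth ≤ 1, hence tw(G) ≥ 2. Hence tw(G) = 2 exactly.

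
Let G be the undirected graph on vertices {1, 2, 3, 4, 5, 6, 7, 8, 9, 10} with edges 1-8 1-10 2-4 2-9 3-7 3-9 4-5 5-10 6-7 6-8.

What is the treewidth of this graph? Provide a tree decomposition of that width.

Treewidth 2.
One optimal decomposition is:
Bags: B1 = {2, 4, 5}  B2 = {2, 5, 10}  B3 = {1, 2, 10}  B4 = {1, 2, 8}  B5 = {2, 6, 8}  B6 = {2, 6, 7}  B7 = {2, 3, 7}  B8 = {2, 3, 9}
Tree: B1–B2, B2–B3, B3–B4, B4–B5, B5–B6, B6–B7, B7–B8

The largest bag has 3 vertices, giving width 2; this decomposition certifies tw(G) ≤ 2. Since 2–4–5–10–1–8–6–7–3–9–2 is a cycle in G, G is not acyclic. Forests are exactly the graphs of treewidth ≤ 1, so tw(G) ≥ 2. Combining the bounds, tw(G) = 2.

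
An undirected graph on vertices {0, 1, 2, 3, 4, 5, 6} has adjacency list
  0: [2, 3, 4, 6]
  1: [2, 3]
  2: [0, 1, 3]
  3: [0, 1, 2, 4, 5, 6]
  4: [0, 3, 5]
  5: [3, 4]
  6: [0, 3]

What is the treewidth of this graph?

A width-2 tree decomposition is:
Bags: B1 = {0, 2, 3}  B2 = {1, 2, 3}  B3 = {0, 3, 4}  B4 = {0, 3, 6}  B5 = {3, 4, 5}
Tree: B1–B2, B1–B3, B3–B4, B3–B5
The largest bag has 3 vertices, giving width 2; this decomposition certifies tw(G) ≤ 2. On the other hand G contains the 3-clique {0, 2, 3}. A clique must lie in a single bag of any decomposition, so no decomposition can have width below 2. Therefore the treewidth is 2.

2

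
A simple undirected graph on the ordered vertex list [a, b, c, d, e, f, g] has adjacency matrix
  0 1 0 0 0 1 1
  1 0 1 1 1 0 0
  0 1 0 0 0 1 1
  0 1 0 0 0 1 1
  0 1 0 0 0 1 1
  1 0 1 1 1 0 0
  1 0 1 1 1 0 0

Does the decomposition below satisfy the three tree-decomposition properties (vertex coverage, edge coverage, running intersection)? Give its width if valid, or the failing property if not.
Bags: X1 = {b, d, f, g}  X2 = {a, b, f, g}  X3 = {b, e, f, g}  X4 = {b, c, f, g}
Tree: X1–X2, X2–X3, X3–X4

Yes; width 3.

Checking the three conditions: (i) the bags cover all of {a, b, c, d, e, f, g}; (ii) for each edge, some bag contains both endpoints; (iii) the bags containing any fixed vertex form a subtree. All hold, so the decomposition is valid with width 4 − 1 = 3.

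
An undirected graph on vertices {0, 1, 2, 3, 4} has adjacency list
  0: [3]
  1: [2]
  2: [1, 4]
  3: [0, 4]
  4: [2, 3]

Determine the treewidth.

1

A width-1 tree decomposition is:
Bags: B1 = {1, 2}  B2 = {2, 4}  B3 = {3, 4}  B4 = {0, 3}
Tree: B1–B2, B2–B3, B3–B4
Each bag holds 2 vertices, so the decomposition has width 1, which upper-bounds the treewidth. G has an edge, so its treewidth is at least 1. Hence tw(G) = 1 exactly.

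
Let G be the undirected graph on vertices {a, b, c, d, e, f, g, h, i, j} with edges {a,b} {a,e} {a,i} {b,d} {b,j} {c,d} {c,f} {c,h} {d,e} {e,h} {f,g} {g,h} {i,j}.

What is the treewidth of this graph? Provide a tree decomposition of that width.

Treewidth 2.
One such decomposition:
Bags: B1 = {f, g, h}  B2 = {c, f, h}  B3 = {c, e, h}  B4 = {c, d, e}  B5 = {a, d, e}  B6 = {a, b, d}  B7 = {a, b, i}  B8 = {b, i, j}
Tree: B1–B2, B2–B3, B3–B4, B4–B5, B5–B6, B6–B7, B7–B8

The largest bag has 3 vertices, giving width 2; this decomposition certifies tw(G) ≤ 2. Since g–f–c–h–g is a cycle in G, G is not acyclic. Forests are exactly the graphs of treewidth ≤ 1, so tw(G) ≥ 2. Combining the bounds, tw(G) = 2.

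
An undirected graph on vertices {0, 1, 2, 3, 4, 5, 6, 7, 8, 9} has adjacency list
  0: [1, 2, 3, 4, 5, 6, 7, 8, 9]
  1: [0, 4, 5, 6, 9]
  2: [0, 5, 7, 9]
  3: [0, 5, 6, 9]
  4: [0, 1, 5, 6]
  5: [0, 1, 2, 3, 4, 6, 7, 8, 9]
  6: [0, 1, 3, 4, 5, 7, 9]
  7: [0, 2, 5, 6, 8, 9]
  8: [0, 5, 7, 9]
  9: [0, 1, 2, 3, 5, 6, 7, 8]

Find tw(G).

4

A width-4 tree decomposition is:
Bags: B1 = {0, 1, 5, 6, 9}  B2 = {0, 1, 4, 5, 6}  B3 = {0, 5, 6, 7, 9}  B4 = {0, 3, 5, 6, 9}  B5 = {0, 2, 5, 7, 9}  B6 = {0, 5, 7, 8, 9}
Tree: B1–B2, B1–B3, B1–B4, B3–B5, B3–B6
The largest bag has 5 vertices, giving width 4; this decomposition certifies tw(G) ≤ 4. On the other hand G contains the 5-clique {0, 5, 7, 8, 9}. A clique must lie in a single bag of any decomposition, so no decomposition can have width below 4. Hence tw(G) = 4 exactly.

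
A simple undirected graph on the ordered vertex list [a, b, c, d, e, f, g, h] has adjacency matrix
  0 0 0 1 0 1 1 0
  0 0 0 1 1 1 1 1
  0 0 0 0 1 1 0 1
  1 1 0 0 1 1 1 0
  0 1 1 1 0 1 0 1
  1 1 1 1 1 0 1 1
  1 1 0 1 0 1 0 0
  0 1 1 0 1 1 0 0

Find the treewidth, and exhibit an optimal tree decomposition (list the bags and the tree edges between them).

Treewidth 3.
Bags: B1 = {b, d, f, g}  B2 = {b, d, e, f}  B3 = {a, d, f, g}  B4 = {b, e, f, h}  B5 = {c, e, f, h}
Tree: B1–B2, B1–B3, B2–B4, B4–B5

Each bag holds 4 vertices, so the decomposition has width 3, which upper-bounds the treewidth. For the lower bound, the 4 vertices {a, d, f, g} are pairwise adjacent, and any tree decomposition puts a clique entirely inside one bag — forcing width ≥ 3. Combining the bounds, tw(G) = 3.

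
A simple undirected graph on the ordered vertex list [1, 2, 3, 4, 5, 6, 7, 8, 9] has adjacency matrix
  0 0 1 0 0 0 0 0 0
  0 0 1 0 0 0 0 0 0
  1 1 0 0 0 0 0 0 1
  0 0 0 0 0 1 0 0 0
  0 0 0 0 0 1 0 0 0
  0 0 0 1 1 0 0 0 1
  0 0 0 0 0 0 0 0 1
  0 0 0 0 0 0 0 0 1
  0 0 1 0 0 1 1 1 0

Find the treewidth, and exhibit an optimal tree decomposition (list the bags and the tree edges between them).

Every bag has size at most 2, so the width is 2 − 1 = 1 and tw(G) ≤ 1. Any graph with an edge has treewidth ≥ 1, and G has the edge 1–3. Therefore the treewidth is 1.

Treewidth 1.
One such decomposition:
Bags: B1 = {1, 3}  B2 = {3, 9}  B3 = {7, 9}  B4 = {8, 9}  B5 = {6, 9}  B6 = {5, 6}  B7 = {4, 6}  B8 = {2, 3}
Tree: B1–B2, B2–B3, B2–B4, B3–B5, B5–B6, B5–B7, B2–B8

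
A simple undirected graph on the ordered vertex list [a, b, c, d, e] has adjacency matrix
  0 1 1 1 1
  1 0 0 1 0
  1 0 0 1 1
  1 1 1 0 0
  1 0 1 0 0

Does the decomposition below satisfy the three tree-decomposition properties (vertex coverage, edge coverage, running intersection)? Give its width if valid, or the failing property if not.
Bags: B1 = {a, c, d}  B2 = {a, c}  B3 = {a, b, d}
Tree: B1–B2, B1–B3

No — vertex e appears in no bag.

A tree decomposition must satisfy three properties: every vertex lies in some bag; for every edge, both endpoints lie together in some bag; and for every vertex, the bags containing it form a connected subtree. Here vertex e appears in no bag, so the decomposition is invalid.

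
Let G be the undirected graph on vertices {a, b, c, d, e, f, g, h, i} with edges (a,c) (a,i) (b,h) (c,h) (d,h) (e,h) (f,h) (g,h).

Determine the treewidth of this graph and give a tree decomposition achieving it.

Treewidth 1.
Bags: B1 = {f, h}  B2 = {e, h}  B3 = {d, h}  B4 = {c, h}  B5 = {a, c}  B6 = {b, h}  B7 = {g, h}  B8 = {a, i}
Tree: B1–B2, B2–B3, B2–B4, B4–B5, B1–B6, B4–B7, B5–B8

Each bag holds 2 vertices, so the decomposition has width 1, which upper-bounds the treewidth. Any graph with an edge has treewidth ≥ 1, and G has the edge f–h. The upper and lower bounds meet at 1, so that is the treewidth.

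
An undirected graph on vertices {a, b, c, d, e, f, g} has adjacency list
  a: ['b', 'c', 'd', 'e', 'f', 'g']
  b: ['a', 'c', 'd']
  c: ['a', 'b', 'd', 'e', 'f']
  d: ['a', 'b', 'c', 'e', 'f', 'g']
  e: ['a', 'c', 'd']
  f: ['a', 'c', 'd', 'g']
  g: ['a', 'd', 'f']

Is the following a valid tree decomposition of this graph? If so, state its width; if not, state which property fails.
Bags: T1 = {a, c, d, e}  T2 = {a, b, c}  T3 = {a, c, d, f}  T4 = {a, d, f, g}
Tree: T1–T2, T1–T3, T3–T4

No — edge (d,b) lies in no bag.

A tree decomposition must satisfy three properties: every vertex lies in some bag; for every edge, both endpoints lie together in some bag; and for every vertex, the bags containing it form a connected subtree. Here edge (d,b) lies in no bag, so the decomposition is invalid.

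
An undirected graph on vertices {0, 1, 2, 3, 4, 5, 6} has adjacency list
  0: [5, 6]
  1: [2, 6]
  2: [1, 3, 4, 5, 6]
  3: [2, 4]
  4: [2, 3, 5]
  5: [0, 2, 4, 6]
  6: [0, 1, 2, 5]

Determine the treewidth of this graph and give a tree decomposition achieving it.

Treewidth 2.
One optimal decomposition is:
Bags: B1 = {2, 5, 6}  B2 = {1, 2, 6}  B3 = {2, 4, 5}  B4 = {2, 3, 4}  B5 = {0, 5, 6}
Tree: B1–B2, B1–B3, B3–B4, B1–B5

Each bag holds 3 vertices, so the decomposition has width 2, which upper-bounds the treewidth. Conversely, {0, 5, 6} is a clique of size 3, and the vertices of any clique must share a bag in every tree decomposition; so some bag has ≥ 3 vertices and tw(G) ≥ 2. Therefore the treewidth is 2.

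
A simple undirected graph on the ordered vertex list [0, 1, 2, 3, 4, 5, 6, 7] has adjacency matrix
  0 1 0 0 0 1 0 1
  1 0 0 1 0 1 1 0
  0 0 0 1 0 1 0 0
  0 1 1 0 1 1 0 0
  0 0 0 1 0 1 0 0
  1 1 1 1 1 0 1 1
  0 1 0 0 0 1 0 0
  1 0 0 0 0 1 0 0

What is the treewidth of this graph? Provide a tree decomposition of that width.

Each bag holds 3 vertices, so the decomposition has width 2, which upper-bounds the treewidth. On the other hand G contains the 3-clique {0, 1, 5}. A clique must lie in a single bag of any decomposition, so no decomposition can have width below 2. Combining the bounds, tw(G) = 2.

Treewidth 2.
One optimal decomposition is:
Bags: B1 = {1, 3, 5}  B2 = {0, 1, 5}  B3 = {3, 4, 5}  B4 = {0, 5, 7}  B5 = {1, 5, 6}  B6 = {2, 3, 5}
Tree: B1–B2, B1–B3, B2–B4, B2–B5, B1–B6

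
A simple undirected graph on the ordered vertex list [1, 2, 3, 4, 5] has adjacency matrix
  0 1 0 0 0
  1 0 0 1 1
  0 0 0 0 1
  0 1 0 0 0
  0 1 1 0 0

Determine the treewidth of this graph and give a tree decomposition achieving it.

Treewidth 1.
One such decomposition:
Bags: B1 = {3, 5}  B2 = {2, 5}  B3 = {1, 2}  B4 = {2, 4}
Tree: B1–B2, B2–B3, B2–B4

Every bag has size at most 2, so the width is 2 − 1 = 1 and tw(G) ≤ 1. Any graph with an edge has treewidth ≥ 1, and G has the edge 5–3. The upper and lower bounds meet at 1, so that is the treewidth.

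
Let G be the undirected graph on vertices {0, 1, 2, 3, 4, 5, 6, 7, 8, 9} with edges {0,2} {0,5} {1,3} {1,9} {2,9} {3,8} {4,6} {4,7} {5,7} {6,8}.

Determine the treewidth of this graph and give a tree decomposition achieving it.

Treewidth 2.
One optimal decomposition is:
Bags: B1 = {4, 5, 7}  B2 = {0, 4, 5}  B3 = {0, 2, 4}  B4 = {2, 4, 9}  B5 = {1, 4, 9}  B6 = {1, 3, 4}  B7 = {3, 4, 8}  B8 = {4, 6, 8}
Tree: B1–B2, B2–B3, B3–B4, B4–B5, B5–B6, B6–B7, B7–B8

Each bag holds 3 vertices, so the decomposition has width 2, which upper-bounds the treewidth. The edges 4–7–5–0–2–9–1–3–8–6–4 form a cycle, so G is not a tree and its treewidth is at least 2. Combining the bounds, tw(G) = 2.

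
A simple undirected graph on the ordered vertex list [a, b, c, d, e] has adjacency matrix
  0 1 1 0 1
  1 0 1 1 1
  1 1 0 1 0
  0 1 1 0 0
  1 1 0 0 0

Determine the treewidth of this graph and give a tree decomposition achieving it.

Treewidth 2.
One such decomposition:
Bags: B1 = {a, b, c}  B2 = {a, b, e}  B3 = {b, c, d}
Tree: B1–B2, B1–B3

Each bag holds 3 vertices, so the decomposition has width 2, which upper-bounds the treewidth. On the other hand G contains the 3-clique {a, b, e}. A clique must lie in a single bag of any decomposition, so no decomposition can have width below 2. Therefore the treewidth is 2.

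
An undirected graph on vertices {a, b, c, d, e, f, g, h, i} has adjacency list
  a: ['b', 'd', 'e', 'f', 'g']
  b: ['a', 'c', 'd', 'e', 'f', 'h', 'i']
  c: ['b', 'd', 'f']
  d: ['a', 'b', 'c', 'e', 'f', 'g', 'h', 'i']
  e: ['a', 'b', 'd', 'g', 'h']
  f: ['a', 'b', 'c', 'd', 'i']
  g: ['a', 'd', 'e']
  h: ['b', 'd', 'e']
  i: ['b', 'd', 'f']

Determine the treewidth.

A width-3 tree decomposition is:
Bags: B1 = {b, d, f, i}  B2 = {b, c, d, f}  B3 = {a, b, d, f}  B4 = {a, b, d, e}  B5 = {b, d, e, h}  B6 = {a, d, e, g}
Tree: B1–B2, B2–B3, B3–B4, B4–B5, B4–B6
Each bag holds 4 vertices, so the decomposition has width 3, which upper-bounds the treewidth. For the lower bound, the 4 vertices {a, d, e, g} are pairwise adjacent, and any tree decomposition puts a clique entirely inside one bag — forcing width ≥ 3. The upper and lower bounds meet at 3, so that is the treewidth.

3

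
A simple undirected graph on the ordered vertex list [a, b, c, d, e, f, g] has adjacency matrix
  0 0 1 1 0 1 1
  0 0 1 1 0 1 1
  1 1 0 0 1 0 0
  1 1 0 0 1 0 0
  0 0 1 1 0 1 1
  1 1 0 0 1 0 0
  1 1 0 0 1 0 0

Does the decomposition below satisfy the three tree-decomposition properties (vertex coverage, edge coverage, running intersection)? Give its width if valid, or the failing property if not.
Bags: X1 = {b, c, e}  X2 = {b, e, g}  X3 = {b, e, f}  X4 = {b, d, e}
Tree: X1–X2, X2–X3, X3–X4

A tree decomposition must satisfy three properties: every vertex lies in some bag; for every edge, both endpoints lie together in some bag; and for every vertex, the bags containing it form a connected subtree. Here vertex a appears in no bag, so the decomposition is invalid.

No — vertex a appears in no bag.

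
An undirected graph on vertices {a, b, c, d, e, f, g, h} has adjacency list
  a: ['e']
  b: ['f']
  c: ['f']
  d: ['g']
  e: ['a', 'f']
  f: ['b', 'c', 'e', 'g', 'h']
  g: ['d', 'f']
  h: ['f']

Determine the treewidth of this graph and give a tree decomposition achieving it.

Treewidth 1.
One such decomposition:
Bags: B1 = {f, g}  B2 = {e, f}  B3 = {c, f}  B4 = {d, g}  B5 = {a, e}  B6 = {b, f}  B7 = {f, h}
Tree: B1–B2, B2–B3, B1–B4, B2–B5, B1–B6, B6–B7

Each bag holds 2 vertices, so the decomposition has width 1, which upper-bounds the treewidth. Any graph with an edge has treewidth ≥ 1, and G has the edge f–g. The upper and lower bounds meet at 1, so that is the treewidth.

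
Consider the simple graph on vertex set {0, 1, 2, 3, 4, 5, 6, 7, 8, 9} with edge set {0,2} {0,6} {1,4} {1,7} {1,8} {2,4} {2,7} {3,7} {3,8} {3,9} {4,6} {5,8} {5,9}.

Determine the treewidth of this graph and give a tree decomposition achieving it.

Treewidth 2.
One optimal decomposition is:
Bags: B1 = {5, 8, 9}  B2 = {3, 8, 9}  B3 = {1, 3, 8}  B4 = {1, 3, 7}  B5 = {1, 4, 7}  B6 = {2, 4, 7}  B7 = {2, 4, 6}  B8 = {0, 2, 6}
Tree: B1–B2, B2–B3, B3–B4, B4–B5, B5–B6, B6–B7, B7–B8

Every bag has size at most 3, so the width is 3 − 1 = 2 and tw(G) ≤ 2. For the lower bound, G contains the cycle 5–9–3–8–5, so G is not a forest; only forests have treewidth ≤ 1, hence tw(G) ≥ 2. The upper and lower bounds meet at 2, so that is the treewidth.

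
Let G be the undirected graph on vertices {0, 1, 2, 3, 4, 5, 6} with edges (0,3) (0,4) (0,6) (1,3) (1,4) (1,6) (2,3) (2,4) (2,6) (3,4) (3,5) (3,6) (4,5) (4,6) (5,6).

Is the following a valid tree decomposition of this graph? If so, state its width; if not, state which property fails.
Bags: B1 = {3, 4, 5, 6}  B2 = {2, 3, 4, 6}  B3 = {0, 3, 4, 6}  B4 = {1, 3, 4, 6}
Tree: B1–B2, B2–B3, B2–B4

Yes; width 3.

Every vertex of G appears in some bag (union = {0, 1, 2, 3, 4, 5, 6}); every edge is covered by a bag; and for each vertex v the set of bags containing v is connected in the bag tree. The decomposition is therefore valid. The largest bag has 4 vertices, so the width is 3.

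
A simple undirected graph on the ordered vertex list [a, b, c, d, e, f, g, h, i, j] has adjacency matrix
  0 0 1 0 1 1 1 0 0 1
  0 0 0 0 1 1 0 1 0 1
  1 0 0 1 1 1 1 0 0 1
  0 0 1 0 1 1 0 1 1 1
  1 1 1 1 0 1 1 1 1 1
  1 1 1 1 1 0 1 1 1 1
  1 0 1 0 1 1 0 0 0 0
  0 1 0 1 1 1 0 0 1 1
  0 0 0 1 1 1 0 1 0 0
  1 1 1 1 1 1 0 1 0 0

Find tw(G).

A width-4 tree decomposition is:
Bags: B1 = {a, c, e, f, j}  B2 = {c, d, e, f, j}  B3 = {d, e, f, h, j}  B4 = {d, e, f, h, i}  B5 = {a, c, e, f, g}  B6 = {b, e, f, h, j}
Tree: B1–B2, B2–B3, B3–B4, B1–B5, B3–B6
The largest bag has 5 vertices, giving width 4; this decomposition certifies tw(G) ≤ 4. For the lower bound, the 5 vertices {a, c, e, f, g} are pairwise adjacent, and any tree decomposition puts a clique entirely inside one bag — forcing width ≥ 4. Therefore the treewidth is 4.

4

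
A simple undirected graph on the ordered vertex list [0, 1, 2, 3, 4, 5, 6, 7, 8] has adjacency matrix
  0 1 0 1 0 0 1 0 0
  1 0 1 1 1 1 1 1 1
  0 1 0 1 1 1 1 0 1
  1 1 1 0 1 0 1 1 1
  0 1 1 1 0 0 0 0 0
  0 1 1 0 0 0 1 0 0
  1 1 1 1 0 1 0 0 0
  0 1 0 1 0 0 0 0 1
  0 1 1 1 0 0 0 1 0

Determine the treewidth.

3

A width-3 tree decomposition is:
Bags: B1 = {1, 2, 3, 6}  B2 = {0, 1, 3, 6}  B3 = {1, 2, 3, 4}  B4 = {1, 2, 3, 8}  B5 = {1, 3, 7, 8}  B6 = {1, 2, 5, 6}
Tree: B1–B2, B1–B3, B3–B4, B4–B5, B1–B6
Every bag has size at most 4, so the width is 4 − 1 = 3 and tw(G) ≤ 3. For the lower bound, the 4 vertices {0, 1, 3, 6} are pairwise adjacent, and any tree decomposition puts a clique entirely inside one bag — forcing width ≥ 3. Combining the bounds, tw(G) = 3.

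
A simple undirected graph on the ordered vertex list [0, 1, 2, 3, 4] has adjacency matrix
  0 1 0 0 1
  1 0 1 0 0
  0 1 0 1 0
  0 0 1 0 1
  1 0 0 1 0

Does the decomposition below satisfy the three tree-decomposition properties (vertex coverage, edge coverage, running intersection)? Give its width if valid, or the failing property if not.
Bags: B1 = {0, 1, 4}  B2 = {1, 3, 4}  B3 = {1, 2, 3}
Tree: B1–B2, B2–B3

Checking the three conditions: (i) the bags cover all of {0, 1, 2, 3, 4}; (ii) for each edge, some bag contains both endpoints; (iii) the bags containing any fixed vertex form a subtree. All hold, so the decomposition is valid with width 3 − 1 = 2.

Yes; width 2.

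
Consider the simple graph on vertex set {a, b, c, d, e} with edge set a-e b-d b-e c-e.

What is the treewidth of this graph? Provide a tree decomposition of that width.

Treewidth 1.
Bags: B1 = {c, e}  B2 = {a, e}  B3 = {b, e}  B4 = {b, d}
Tree: B1–B2, B2–B3, B3–B4

Each bag holds 2 vertices, so the decomposition has width 1, which upper-bounds the treewidth. G has an edge, so its treewidth is at least 1. Combining the bounds, tw(G) = 1.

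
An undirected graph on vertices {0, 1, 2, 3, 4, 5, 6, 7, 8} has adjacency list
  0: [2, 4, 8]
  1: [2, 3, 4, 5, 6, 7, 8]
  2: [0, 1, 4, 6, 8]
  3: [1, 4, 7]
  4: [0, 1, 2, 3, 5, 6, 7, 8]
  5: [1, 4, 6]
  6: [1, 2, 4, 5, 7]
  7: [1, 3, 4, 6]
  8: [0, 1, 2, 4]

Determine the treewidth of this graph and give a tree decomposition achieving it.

Treewidth 3.
One optimal decomposition is:
Bags: B1 = {1, 2, 4, 6}  B2 = {1, 2, 4, 8}  B3 = {1, 4, 6, 7}  B4 = {0, 2, 4, 8}  B5 = {1, 3, 4, 7}  B6 = {1, 4, 5, 6}
Tree: B1–B2, B1–B3, B2–B4, B3–B5, B3–B6

Each bag holds 4 vertices, so the decomposition has width 3, which upper-bounds the treewidth. For the lower bound, the 4 vertices {0, 2, 4, 8} are pairwise adjacent, and any tree decomposition puts a clique entirely inside one bag — forcing width ≥ 3. Hence tw(G) = 3 exactly.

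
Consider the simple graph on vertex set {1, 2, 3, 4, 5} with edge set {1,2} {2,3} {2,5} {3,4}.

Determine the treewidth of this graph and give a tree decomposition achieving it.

Each bag holds 2 vertices, so the decomposition has width 1, which upper-bounds the treewidth. G has an edge, so its treewidth is at least 1. Combining the bounds, tw(G) = 1.

Treewidth 1.
One such decomposition:
Bags: B1 = {2, 3}  B2 = {3, 4}  B3 = {1, 2}  B4 = {2, 5}
Tree: B1–B2, B1–B3, B3–B4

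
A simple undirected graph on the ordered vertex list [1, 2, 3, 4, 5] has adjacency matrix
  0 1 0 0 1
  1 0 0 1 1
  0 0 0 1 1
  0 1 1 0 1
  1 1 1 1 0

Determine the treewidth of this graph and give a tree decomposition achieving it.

Each bag holds 3 vertices, so the decomposition has width 2, which upper-bounds the treewidth. On the other hand G contains the 3-clique {1, 2, 5}. A clique must lie in a single bag of any decomposition, so no decomposition can have width below 2. The upper and lower bounds meet at 2, so that is the treewidth.

Treewidth 2.
One such decomposition:
Bags: B1 = {1, 2, 5}  B2 = {2, 4, 5}  B3 = {3, 4, 5}
Tree: B1–B2, B2–B3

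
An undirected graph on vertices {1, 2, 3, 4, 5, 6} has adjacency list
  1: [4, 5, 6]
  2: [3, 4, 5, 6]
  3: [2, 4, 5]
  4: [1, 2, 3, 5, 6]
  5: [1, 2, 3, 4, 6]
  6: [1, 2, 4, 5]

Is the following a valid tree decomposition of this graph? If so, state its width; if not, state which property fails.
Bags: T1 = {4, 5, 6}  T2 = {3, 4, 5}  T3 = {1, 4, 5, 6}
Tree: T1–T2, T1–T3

A tree decomposition must satisfy three properties: every vertex lies in some bag; for every edge, both endpoints lie together in some bag; and for every vertex, the bags containing it form a connected subtree. Here vertex 2 appears in no bag, so the decomposition is invalid.

No — vertex 2 appears in no bag.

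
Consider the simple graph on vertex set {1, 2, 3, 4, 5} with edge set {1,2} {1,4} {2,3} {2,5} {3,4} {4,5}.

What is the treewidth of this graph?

A width-2 tree decomposition is:
Bags: B1 = {1, 2, 4}  B2 = {2, 4, 5}  B3 = {2, 3, 4}
Tree: B1–B2, B2–B3
Every bag has size at most 3, so the width is 3 − 1 = 2 and tw(G) ≤ 2. The edges 1–4–5–2–1 form a cycle, so G is not a tree and its treewidth is at least 2. Combining the bounds, tw(G) = 2.

2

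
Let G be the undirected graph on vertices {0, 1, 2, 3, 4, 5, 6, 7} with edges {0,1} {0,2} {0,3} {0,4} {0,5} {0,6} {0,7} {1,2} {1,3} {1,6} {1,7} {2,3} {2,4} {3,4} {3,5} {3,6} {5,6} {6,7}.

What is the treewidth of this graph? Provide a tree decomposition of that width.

The largest bag has 4 vertices, giving width 3; this decomposition certifies tw(G) ≤ 3. Conversely, {0, 1, 2, 3} is a clique of size 4, and the vertices of any clique must share a bag in every tree decomposition; so some bag has ≥ 4 vertices and tw(G) ≥ 3. The upper and lower bounds meet at 3, so that is the treewidth.

Treewidth 3.
Bags: B1 = {0, 1, 3, 6}  B2 = {0, 1, 6, 7}  B3 = {0, 1, 2, 3}  B4 = {0, 2, 3, 4}  B5 = {0, 3, 5, 6}
Tree: B1–B2, B1–B3, B3–B4, B1–B5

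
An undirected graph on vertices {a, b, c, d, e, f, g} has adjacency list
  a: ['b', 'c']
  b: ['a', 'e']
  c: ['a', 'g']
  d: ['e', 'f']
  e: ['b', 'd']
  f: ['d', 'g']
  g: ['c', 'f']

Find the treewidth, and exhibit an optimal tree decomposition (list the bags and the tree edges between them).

The largest bag has 3 vertices, giving width 2; this decomposition certifies tw(G) ≤ 2. For the lower bound, G contains the cycle g–f–d–e–b–a–c–g, so G is not a forest; only forests have treewidth ≤ 1, hence tw(G) ≥ 2. Therefore the treewidth is 2.

Treewidth 2.
One such decomposition:
Bags: B1 = {d, f, g}  B2 = {d, e, g}  B3 = {b, e, g}  B4 = {a, b, g}  B5 = {a, c, g}
Tree: B1–B2, B2–B3, B3–B4, B4–B5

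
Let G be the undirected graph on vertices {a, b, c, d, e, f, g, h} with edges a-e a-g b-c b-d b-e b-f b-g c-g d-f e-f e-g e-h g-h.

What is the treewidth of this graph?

A width-2 tree decomposition is:
Bags: B1 = {b, e, f}  B2 = {b, e, g}  B3 = {b, d, f}  B4 = {a, e, g}  B5 = {e, g, h}  B6 = {b, c, g}
Tree: B1–B2, B1–B3, B2–B4, B2–B5, B2–B6
The largest bag has 3 vertices, giving width 2; this decomposition certifies tw(G) ≤ 2. Conversely, {b, d, f} is a clique of size 3, and the vertices of any clique must share a bag in every tree decomposition; so some bag has ≥ 3 vertices and tw(G) ≥ 2. Combining the bounds, tw(G) = 2.

2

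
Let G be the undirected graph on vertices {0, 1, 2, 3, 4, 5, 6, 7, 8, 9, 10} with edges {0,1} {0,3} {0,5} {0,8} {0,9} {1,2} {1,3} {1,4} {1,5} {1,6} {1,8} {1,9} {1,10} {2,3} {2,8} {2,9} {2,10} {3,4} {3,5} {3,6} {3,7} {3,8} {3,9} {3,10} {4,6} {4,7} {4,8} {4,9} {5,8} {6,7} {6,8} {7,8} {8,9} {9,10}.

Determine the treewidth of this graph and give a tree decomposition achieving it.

Each bag holds 5 vertices, so the decomposition has width 4, which upper-bounds the treewidth. On the other hand G contains the 5-clique {0, 1, 3, 8, 9}. A clique must lie in a single bag of any decomposition, so no decomposition can have width below 4. Therefore the treewidth is 4.

Treewidth 4.
One such decomposition:
Bags: B1 = {1, 2, 3, 9, 10}  B2 = {1, 2, 3, 8, 9}  B3 = {0, 1, 3, 8, 9}  B4 = {0, 1, 3, 5, 8}  B5 = {1, 3, 4, 8, 9}  B6 = {1, 3, 4, 6, 8}  B7 = {3, 4, 6, 7, 8}
Tree: B1–B2, B2–B3, B3–B4, B3–B5, B5–B6, B6–B7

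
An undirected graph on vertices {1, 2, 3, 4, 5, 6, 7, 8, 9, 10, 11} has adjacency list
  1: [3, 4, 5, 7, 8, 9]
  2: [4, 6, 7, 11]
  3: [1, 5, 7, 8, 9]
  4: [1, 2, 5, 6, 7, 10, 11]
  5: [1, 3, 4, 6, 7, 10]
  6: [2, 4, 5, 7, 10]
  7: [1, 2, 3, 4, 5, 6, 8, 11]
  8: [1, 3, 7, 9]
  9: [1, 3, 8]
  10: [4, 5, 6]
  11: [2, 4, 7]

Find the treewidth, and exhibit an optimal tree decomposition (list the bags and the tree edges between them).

Every bag has size at most 4, so the width is 4 − 1 = 3 and tw(G) ≤ 3. On the other hand G contains the 4-clique {1, 3, 8, 9}. A clique must lie in a single bag of any decomposition, so no decomposition can have width below 3. Combining the bounds, tw(G) = 3.

Treewidth 3.
One optimal decomposition is:
Bags: B1 = {1, 4, 5, 7}  B2 = {4, 5, 6, 7}  B3 = {1, 3, 5, 7}  B4 = {1, 3, 7, 8}  B5 = {2, 4, 6, 7}  B6 = {2, 4, 7, 11}  B7 = {1, 3, 8, 9}  B8 = {4, 5, 6, 10}
Tree: B1–B2, B1–B3, B3–B4, B2–B5, B5–B6, B4–B7, B2–B8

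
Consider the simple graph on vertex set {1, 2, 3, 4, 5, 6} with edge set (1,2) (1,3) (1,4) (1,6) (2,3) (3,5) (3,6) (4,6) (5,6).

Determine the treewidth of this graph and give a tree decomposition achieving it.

Each bag holds 3 vertices, so the decomposition has width 2, which upper-bounds the treewidth. For the lower bound, the 3 vertices {1, 2, 3} are pairwise adjacent, and any tree decomposition puts a clique entirely inside one bag — forcing width ≥ 2. Therefore the treewidth is 2.

Treewidth 2.
Bags: B1 = {1, 2, 3}  B2 = {1, 3, 6}  B3 = {1, 4, 6}  B4 = {3, 5, 6}
Tree: B1–B2, B2–B3, B2–B4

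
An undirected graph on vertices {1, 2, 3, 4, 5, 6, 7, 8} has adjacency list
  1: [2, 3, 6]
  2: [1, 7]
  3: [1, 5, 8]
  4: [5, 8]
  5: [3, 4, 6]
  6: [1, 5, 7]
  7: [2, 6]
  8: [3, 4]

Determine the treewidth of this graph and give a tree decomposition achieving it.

Treewidth 2.
One such decomposition:
Bags: B1 = {1, 2, 7}  B2 = {1, 6, 7}  B3 = {1, 3, 6}  B4 = {3, 5, 6}  B5 = {3, 5, 8}  B6 = {4, 5, 8}
Tree: B1–B2, B2–B3, B3–B4, B4–B5, B5–B6

The largest bag has 3 vertices, giving width 2; this decomposition certifies tw(G) ≤ 2. Since 2–7–6–1–2 is a cycle in G, G is not acyclic. Forests are exactly the graphs of treewidth ≤ 1, so tw(G) ≥ 2. Combining the bounds, tw(G) = 2.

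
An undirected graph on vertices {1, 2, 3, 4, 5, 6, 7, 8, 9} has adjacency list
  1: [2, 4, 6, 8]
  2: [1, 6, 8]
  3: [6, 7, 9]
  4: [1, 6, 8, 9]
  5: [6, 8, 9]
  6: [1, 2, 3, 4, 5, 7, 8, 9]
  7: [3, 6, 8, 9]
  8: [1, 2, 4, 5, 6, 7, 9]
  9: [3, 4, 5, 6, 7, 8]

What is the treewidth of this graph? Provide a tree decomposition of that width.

Every bag has size at most 4, so the width is 4 − 1 = 3 and tw(G) ≤ 3. On the other hand G contains the 4-clique {1, 2, 6, 8}. A clique must lie in a single bag of any decomposition, so no decomposition can have width below 3. Therefore the treewidth is 3.

Treewidth 3.
Bags: B1 = {4, 6, 8, 9}  B2 = {6, 7, 8, 9}  B3 = {1, 4, 6, 8}  B4 = {1, 2, 6, 8}  B5 = {5, 6, 8, 9}  B6 = {3, 6, 7, 9}
Tree: B1–B2, B1–B3, B3–B4, B2–B5, B2–B6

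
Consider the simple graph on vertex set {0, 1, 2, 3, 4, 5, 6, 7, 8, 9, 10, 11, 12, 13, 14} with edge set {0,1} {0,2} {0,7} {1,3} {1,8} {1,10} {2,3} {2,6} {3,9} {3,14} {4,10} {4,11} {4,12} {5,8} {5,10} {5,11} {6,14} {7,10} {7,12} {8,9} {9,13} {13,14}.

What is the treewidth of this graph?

3

A width-3 tree decomposition is:
Bags: B1 = {4, 7, 11, 12}  B2 = {4, 7, 10, 11}  B3 = {5, 7, 10, 11}  B4 = {0, 5, 7, 10}  B5 = {0, 1, 5, 10}  B6 = {0, 1, 5, 8}  B7 = {0, 1, 2, 8}  B8 = {1, 2, 3, 8}  B9 = {2, 3, 8, 9}  B10 = {2, 3, 6, 9}  B11 = {3, 6, 9, 14}  B12 = {6, 9, 13, 14}
Tree: B1–B2, B2–B3, B3–B4, B4–B5, B5–B6, B6–B7, B7–B8, B8–B9, B9–B10, B10–B11, B11–B12
The largest bag has 4 vertices, giving width 3; this decomposition certifies tw(G) ≤ 3. For the lower bound: the 4 vertex sets {4,11,12}, {7}, {10}, {0,1,5,8} are disjoint, each induces a connected subgraph, and every pair is joined by at least one edge of G. Contracting each set to a single vertex therefore yields K_{4} as a minor, and since treewidth is minor-monotone, tw(G) ≥ tw(K_{4}) = 3. Therefore the treewidth is 3.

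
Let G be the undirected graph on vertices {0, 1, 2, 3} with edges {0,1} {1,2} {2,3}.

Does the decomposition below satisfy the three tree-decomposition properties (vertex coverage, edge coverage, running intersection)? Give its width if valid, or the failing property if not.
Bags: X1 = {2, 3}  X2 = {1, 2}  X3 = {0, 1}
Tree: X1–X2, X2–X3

Yes; width 1.

Checking the three conditions: (i) the bags cover all of {0, 1, 2, 3}; (ii) for each edge, some bag contains both endpoints; (iii) the bags containing any fixed vertex form a subtree. All hold, so the decomposition is valid with width 2 − 1 = 1.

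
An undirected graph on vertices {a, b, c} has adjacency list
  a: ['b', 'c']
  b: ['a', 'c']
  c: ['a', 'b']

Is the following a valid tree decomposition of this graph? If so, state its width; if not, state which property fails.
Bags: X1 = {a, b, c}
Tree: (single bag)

Vertex coverage: the bags together contain {a, b, c}, the full vertex set. Edge coverage: each edge of G has both endpoints in at least one bag. Running intersection: for every vertex, the bags containing it form a connected subtree. All three properties hold, so this is a valid tree decomposition of width max|bag| − 1 = 2, and hence tw(G) ≤ 2.

Yes; width 2.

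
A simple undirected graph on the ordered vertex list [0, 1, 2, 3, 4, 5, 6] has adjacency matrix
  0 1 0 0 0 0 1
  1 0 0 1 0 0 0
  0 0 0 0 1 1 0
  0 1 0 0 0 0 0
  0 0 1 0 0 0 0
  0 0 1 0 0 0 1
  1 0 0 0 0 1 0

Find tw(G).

A width-1 tree decomposition is:
Bags: B1 = {2, 4}  B2 = {2, 5}  B3 = {5, 6}  B4 = {0, 6}  B5 = {0, 1}  B6 = {1, 3}
Tree: B1–B2, B2–B3, B3–B4, B4–B5, B5–B6
The largest bag has 2 vertices, giving width 1; this decomposition certifies tw(G) ≤ 1. Since G has at least one edge (e.g. 4–2), it is not an edgeless graph, so tw(G) ≥ 1. Hence tw(G) = 1 exactly.

1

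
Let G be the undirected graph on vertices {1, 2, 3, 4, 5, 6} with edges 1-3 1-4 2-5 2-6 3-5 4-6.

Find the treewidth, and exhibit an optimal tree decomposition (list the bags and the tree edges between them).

Treewidth 2.
One such decomposition:
Bags: B1 = {2, 4, 6}  B2 = {2, 4, 5}  B3 = {3, 4, 5}  B4 = {1, 3, 4}
Tree: B1–B2, B2–B3, B3–B4

The largest bag has 3 vertices, giving width 2; this decomposition certifies tw(G) ≤ 2. For the lower bound, G contains the cycle 4–6–2–5–3–1–4, so G is not a forest; only forests have treewidth ≤ 1, hence tw(G) ≥ 2. Combining the bounds, tw(G) = 2.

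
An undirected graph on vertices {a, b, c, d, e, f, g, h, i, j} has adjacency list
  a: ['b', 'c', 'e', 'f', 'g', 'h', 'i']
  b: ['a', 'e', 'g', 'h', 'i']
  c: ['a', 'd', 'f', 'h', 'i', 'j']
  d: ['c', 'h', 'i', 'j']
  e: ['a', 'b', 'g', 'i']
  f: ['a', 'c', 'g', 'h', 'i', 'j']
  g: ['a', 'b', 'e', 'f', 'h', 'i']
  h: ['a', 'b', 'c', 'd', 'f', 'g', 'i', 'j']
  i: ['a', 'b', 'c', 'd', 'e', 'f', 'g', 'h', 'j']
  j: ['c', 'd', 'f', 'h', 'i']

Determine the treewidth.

A width-4 tree decomposition is:
Bags: B1 = {a, c, f, h, i}  B2 = {a, f, g, h, i}  B3 = {a, b, g, h, i}  B4 = {c, f, h, i, j}  B5 = {c, d, h, i, j}  B6 = {a, b, e, g, i}
Tree: B1–B2, B2–B3, B1–B4, B4–B5, B3–B6
Each bag holds 5 vertices, so the decomposition has width 4, which upper-bounds the treewidth. Conversely, {a, b, e, g, i} is a clique of size 5, and the vertices of any clique must share a bag in every tree decomposition; so some bag has ≥ 5 vertices and tw(G) ≥ 4. Therefore the treewidth is 4.

4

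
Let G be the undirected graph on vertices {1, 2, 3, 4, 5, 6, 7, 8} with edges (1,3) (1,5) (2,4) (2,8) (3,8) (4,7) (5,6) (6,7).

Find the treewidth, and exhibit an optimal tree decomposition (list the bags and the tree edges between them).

Treewidth 2.
One such decomposition:
Bags: B1 = {1, 5, 6}  B2 = {1, 3, 6}  B3 = {3, 6, 8}  B4 = {2, 6, 8}  B5 = {2, 4, 6}  B6 = {4, 6, 7}
Tree: B1–B2, B2–B3, B3–B4, B4–B5, B5–B6

Every bag has size at most 3, so the width is 3 − 1 = 2 and tw(G) ≤ 2. For the lower bound, G contains the cycle 6–5–1–3–8–2–4–7–6, so G is not a forest; only forests have treewidth ≤ 1, hence tw(G) ≥ 2. Combining the bounds, tw(G) = 2.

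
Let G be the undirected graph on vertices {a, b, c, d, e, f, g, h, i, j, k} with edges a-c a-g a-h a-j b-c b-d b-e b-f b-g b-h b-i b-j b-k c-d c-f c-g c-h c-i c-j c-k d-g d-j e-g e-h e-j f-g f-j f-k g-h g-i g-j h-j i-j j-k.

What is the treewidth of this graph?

4

A width-4 tree decomposition is:
Bags: B1 = {b, c, g, h, j}  B2 = {b, c, d, g, j}  B3 = {b, e, g, h, j}  B4 = {b, c, g, i, j}  B5 = {b, c, f, g, j}  B6 = {b, c, f, j, k}  B7 = {a, c, g, h, j}
Tree: B1–B2, B1–B3, B1–B4, B2–B5, B5–B6, B1–B7
Each bag holds 5 vertices, so the decomposition has width 4, which upper-bounds the treewidth. On the other hand G contains the 5-clique {a, c, g, h, j}. A clique must lie in a single bag of any decomposition, so no decomposition can have width below 4. Therefore the treewidth is 4.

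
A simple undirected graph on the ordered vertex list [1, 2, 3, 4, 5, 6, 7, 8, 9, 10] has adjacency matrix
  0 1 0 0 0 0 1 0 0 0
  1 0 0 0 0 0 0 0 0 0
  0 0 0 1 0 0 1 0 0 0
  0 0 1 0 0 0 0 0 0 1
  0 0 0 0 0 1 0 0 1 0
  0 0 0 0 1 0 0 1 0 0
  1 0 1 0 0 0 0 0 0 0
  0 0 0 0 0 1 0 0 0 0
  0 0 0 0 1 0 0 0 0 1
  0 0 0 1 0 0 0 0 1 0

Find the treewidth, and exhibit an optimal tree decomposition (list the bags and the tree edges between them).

Every bag has size at most 2, so the width is 2 − 1 = 1 and tw(G) ≤ 1. Since G has at least one edge (e.g. 2–1), it is not an edgeless graph, so tw(G) ≥ 1. Hence tw(G) = 1 exactly.

Treewidth 1.
Bags: B1 = {1, 2}  B2 = {1, 7}  B3 = {3, 7}  B4 = {3, 4}  B5 = {4, 10}  B6 = {9, 10}  B7 = {5, 9}  B8 = {5, 6}  B9 = {6, 8}
Tree: B1–B2, B2–B3, B3–B4, B4–B5, B5–B6, B6–B7, B7–B8, B8–B9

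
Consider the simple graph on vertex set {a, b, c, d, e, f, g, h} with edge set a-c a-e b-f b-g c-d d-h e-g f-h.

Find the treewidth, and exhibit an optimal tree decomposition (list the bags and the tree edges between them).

Each bag holds 3 vertices, so the decomposition has width 2, which upper-bounds the treewidth. For the lower bound, G contains the cycle a–c–d–h–f–b–g–e–a, so G is not a forest; only forests have treewidth ≤ 1, hence tw(G) ≥ 2. Hence tw(G) = 2 exactly.

Treewidth 2.
One optimal decomposition is:
Bags: B1 = {a, c, d}  B2 = {a, d, h}  B3 = {a, f, h}  B4 = {a, b, f}  B5 = {a, b, g}  B6 = {a, e, g}
Tree: B1–B2, B2–B3, B3–B4, B4–B5, B5–B6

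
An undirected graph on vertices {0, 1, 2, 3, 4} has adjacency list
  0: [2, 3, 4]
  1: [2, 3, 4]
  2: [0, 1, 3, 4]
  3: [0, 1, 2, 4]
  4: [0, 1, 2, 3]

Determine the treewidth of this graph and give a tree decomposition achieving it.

Every bag has size at most 4, so the width is 4 − 1 = 3 and tw(G) ≤ 3. Conversely, {0, 2, 3, 4} is a clique of size 4, and the vertices of any clique must share a bag in every tree decomposition; so some bag has ≥ 4 vertices and tw(G) ≥ 3. The upper and lower bounds meet at 3, so that is the treewidth.

Treewidth 3.
One optimal decomposition is:
Bags: B1 = {1, 2, 3, 4}  B2 = {0, 2, 3, 4}
Tree: B1–B2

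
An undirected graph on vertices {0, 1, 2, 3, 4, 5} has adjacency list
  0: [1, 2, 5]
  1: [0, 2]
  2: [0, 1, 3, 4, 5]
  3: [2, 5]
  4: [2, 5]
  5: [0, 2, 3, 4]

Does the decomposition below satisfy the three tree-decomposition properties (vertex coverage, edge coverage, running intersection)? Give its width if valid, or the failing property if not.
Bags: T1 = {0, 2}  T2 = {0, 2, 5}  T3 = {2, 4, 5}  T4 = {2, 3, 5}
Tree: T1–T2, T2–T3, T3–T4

No — vertex 1 appears in no bag.

A tree decomposition must satisfy three properties: every vertex lies in some bag; for every edge, both endpoints lie together in some bag; and for every vertex, the bags containing it form a connected subtree. Here vertex 1 appears in no bag, so the decomposition is invalid.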